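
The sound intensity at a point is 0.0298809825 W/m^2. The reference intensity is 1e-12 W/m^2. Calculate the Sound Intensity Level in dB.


Given values:
  I = 0.0298809825 W/m^2
  I_ref = 1e-12 W/m^2
Formula: SIL = 10 * log10(I / I_ref)
Compute ratio: I / I_ref = 29880982500
Compute log10: log10(29880982500) = 10.475395
Multiply: SIL = 10 * 10.475395 = 104.75

104.75 dB


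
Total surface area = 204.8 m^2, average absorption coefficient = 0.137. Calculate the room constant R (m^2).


Given values:
  S = 204.8 m^2, alpha = 0.137
Formula: R = S * alpha / (1 - alpha)
Numerator: 204.8 * 0.137 = 28.0576
Denominator: 1 - 0.137 = 0.863
R = 28.0576 / 0.863 = 32.51

32.51 m^2


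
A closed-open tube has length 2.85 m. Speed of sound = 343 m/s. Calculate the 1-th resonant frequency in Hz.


Given values:
  Tube type: closed-open, L = 2.85 m, c = 343 m/s, n = 1
Formula: f_n = (2n - 1) * c / (4 * L)
Compute 2n - 1 = 2*1 - 1 = 1
Compute 4 * L = 4 * 2.85 = 11.4
f = 1 * 343 / 11.4
f = 30.09

30.09 Hz


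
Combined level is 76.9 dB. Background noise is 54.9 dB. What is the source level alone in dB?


Given values:
  L_total = 76.9 dB, L_bg = 54.9 dB
Formula: L_source = 10 * log10(10^(L_total/10) - 10^(L_bg/10))
Convert to linear:
  10^(76.9/10) = 48977881.9368
  10^(54.9/10) = 309029.5433
Difference: 48977881.9368 - 309029.5433 = 48668852.3935
L_source = 10 * log10(48668852.3935) = 76.87

76.87 dB


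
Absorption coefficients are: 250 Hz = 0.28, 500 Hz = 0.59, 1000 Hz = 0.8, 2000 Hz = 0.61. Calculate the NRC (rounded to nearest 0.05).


Given values:
  a_250 = 0.28, a_500 = 0.59
  a_1000 = 0.8, a_2000 = 0.61
Formula: NRC = (a250 + a500 + a1000 + a2000) / 4
Sum = 0.28 + 0.59 + 0.8 + 0.61 = 2.28
NRC = 2.28 / 4 = 0.57
Rounded to nearest 0.05: 0.55

0.55


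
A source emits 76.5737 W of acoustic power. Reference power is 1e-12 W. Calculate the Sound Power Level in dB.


Given values:
  W = 76.5737 W
  W_ref = 1e-12 W
Formula: SWL = 10 * log10(W / W_ref)
Compute ratio: W / W_ref = 76573700000000
Compute log10: log10(76573700000000) = 13.88408
Multiply: SWL = 10 * 13.88408 = 138.84

138.84 dB


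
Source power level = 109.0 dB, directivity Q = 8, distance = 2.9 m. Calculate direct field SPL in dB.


Given values:
  Lw = 109.0 dB, Q = 8, r = 2.9 m
Formula: SPL = Lw + 10 * log10(Q / (4 * pi * r^2))
Compute 4 * pi * r^2 = 4 * pi * 2.9^2 = 105.6832
Compute Q / denom = 8 / 105.6832 = 0.07569793
Compute 10 * log10(0.07569793) = -11.2092
SPL = 109.0 + (-11.2092) = 97.79

97.79 dB


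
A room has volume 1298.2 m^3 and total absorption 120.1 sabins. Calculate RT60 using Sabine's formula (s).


Given values:
  V = 1298.2 m^3
  A = 120.1 sabins
Formula: RT60 = 0.161 * V / A
Numerator: 0.161 * 1298.2 = 209.0102
RT60 = 209.0102 / 120.1 = 1.74

1.74 s


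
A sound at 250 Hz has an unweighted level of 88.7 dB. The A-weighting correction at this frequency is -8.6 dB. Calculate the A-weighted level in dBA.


Given values:
  SPL = 88.7 dB
  A-weighting at 250 Hz = -8.6 dB
Formula: L_A = SPL + A_weight
L_A = 88.7 + (-8.6)
L_A = 80.1

80.1 dBA


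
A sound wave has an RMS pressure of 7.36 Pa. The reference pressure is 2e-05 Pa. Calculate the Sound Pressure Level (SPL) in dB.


Given values:
  p = 7.36 Pa
  p_ref = 2e-05 Pa
Formula: SPL = 20 * log10(p / p_ref)
Compute ratio: p / p_ref = 7.36 / 2e-05 = 368000
Compute log10: log10(368000) = 5.565848
Multiply: SPL = 20 * 5.565848 = 111.32

111.32 dB


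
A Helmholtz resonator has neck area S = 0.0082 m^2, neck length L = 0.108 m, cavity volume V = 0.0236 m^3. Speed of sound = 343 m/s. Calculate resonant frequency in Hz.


Given values:
  S = 0.0082 m^2, L = 0.108 m, V = 0.0236 m^3, c = 343 m/s
Formula: f = (c / (2*pi)) * sqrt(S / (V * L))
Compute V * L = 0.0236 * 0.108 = 0.0025488
Compute S / (V * L) = 0.0082 / 0.0025488 = 3.2172
Compute sqrt(3.2172) = 1.793655
Compute c / (2*pi) = 343 / 6.283185 = 54.590148
f = 54.590148 * 1.793655 = 97.92

97.92 Hz


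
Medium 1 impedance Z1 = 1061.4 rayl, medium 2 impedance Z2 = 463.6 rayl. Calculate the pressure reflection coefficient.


Given values:
  Z1 = 1061.4 rayl, Z2 = 463.6 rayl
Formula: R = (Z2 - Z1) / (Z2 + Z1)
Numerator: Z2 - Z1 = 463.6 - 1061.4 = -597.8
Denominator: Z2 + Z1 = 463.6 + 1061.4 = 1525.0
R = -597.8 / 1525.0 = -0.392

-0.392


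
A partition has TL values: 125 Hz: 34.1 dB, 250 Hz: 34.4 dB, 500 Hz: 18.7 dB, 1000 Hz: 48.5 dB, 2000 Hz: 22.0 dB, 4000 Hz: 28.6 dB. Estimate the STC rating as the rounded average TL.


Given TL values at each frequency:
  125 Hz: 34.1 dB
  250 Hz: 34.4 dB
  500 Hz: 18.7 dB
  1000 Hz: 48.5 dB
  2000 Hz: 22.0 dB
  4000 Hz: 28.6 dB
Formula: STC ~ round(average of TL values)
Sum = 34.1 + 34.4 + 18.7 + 48.5 + 22.0 + 28.6 = 186.3
Average = 186.3 / 6 = 31.05
Rounded: 31

31


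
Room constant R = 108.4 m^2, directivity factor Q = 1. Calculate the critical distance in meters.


Given values:
  R = 108.4 m^2, Q = 1
Formula: d_c = 0.141 * sqrt(Q * R)
Compute Q * R = 1 * 108.4 = 108.4
Compute sqrt(108.4) = 10.4115
d_c = 0.141 * 10.4115 = 1.468

1.468 m


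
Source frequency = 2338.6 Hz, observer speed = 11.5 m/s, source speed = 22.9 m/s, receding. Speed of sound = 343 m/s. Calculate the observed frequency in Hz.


Given values:
  f_s = 2338.6 Hz, v_o = 11.5 m/s, v_s = 22.9 m/s
  Direction: receding
Formula: f_o = f_s * (c - v_o) / (c + v_s)
Numerator: c - v_o = 343 - 11.5 = 331.5
Denominator: c + v_s = 343 + 22.9 = 365.9
f_o = 2338.6 * 331.5 / 365.9 = 2118.74

2118.74 Hz


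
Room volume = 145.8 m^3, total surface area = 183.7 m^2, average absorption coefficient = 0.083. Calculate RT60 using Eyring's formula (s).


Given values:
  V = 145.8 m^3, S = 183.7 m^2, alpha = 0.083
Formula: RT60 = 0.161 * V / (-S * ln(1 - alpha))
Compute ln(1 - 0.083) = ln(0.917) = -0.086648
Denominator: -183.7 * -0.086648 = 15.9172
Numerator: 0.161 * 145.8 = 23.4738
RT60 = 23.4738 / 15.9172 = 1.475

1.475 s


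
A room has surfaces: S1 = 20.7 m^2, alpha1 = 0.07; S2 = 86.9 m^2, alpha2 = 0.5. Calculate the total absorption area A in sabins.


Given surfaces:
  Surface 1: 20.7 * 0.07 = 1.449
  Surface 2: 86.9 * 0.5 = 43.45
Formula: A = sum(Si * alpha_i)
A = 1.449 + 43.45
A = 44.9

44.9 sabins


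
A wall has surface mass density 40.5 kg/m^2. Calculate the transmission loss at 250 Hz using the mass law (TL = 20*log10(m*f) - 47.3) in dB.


Given values:
  m = 40.5 kg/m^2, f = 250 Hz
Formula: TL = 20 * log10(m * f) - 47.3
Compute m * f = 40.5 * 250 = 10125.0
Compute log10(10125.0) = 4.005395
Compute 20 * 4.005395 = 80.1079
TL = 80.1079 - 47.3 = 32.81

32.81 dB


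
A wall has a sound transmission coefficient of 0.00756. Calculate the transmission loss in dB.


Given values:
  tau = 0.00756
Formula: TL = 10 * log10(1 / tau)
Compute 1 / tau = 1 / 0.00756 = 132.2751
Compute log10(132.2751) = 2.121478
TL = 10 * 2.121478 = 21.21

21.21 dB


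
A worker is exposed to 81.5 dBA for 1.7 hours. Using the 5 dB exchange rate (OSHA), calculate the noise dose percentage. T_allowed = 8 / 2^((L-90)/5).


Given values:
  L = 81.5 dBA, T = 1.7 hours
Formula: T_allowed = 8 / 2^((L - 90) / 5)
Compute exponent: (81.5 - 90) / 5 = -1.7
Compute 2^(-1.7) = 0.307786
T_allowed = 8 / 0.307786 = 25.992085 hours
Dose = (T / T_allowed) * 100
Dose = (1.7 / 25.992085) * 100 = 6.54

6.54 %


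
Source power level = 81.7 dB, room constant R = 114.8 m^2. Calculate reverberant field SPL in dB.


Given values:
  Lw = 81.7 dB, R = 114.8 m^2
Formula: SPL = Lw + 10 * log10(4 / R)
Compute 4 / R = 4 / 114.8 = 0.034843
Compute 10 * log10(0.034843) = -14.5788
SPL = 81.7 + (-14.5788) = 67.12

67.12 dB


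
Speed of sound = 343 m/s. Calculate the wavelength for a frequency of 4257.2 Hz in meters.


Given values:
  c = 343 m/s, f = 4257.2 Hz
Formula: lambda = c / f
lambda = 343 / 4257.2
lambda = 0.0806

0.0806 m


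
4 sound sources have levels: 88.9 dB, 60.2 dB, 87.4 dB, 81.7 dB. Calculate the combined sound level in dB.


Formula: L_total = 10 * log10( sum(10^(Li/10)) )
  Source 1: 10^(88.9/10) = 776247116.6287
  Source 2: 10^(60.2/10) = 1047128.5481
  Source 3: 10^(87.4/10) = 549540873.8576
  Source 4: 10^(81.7/10) = 147910838.8168
Sum of linear values = 1474745957.8512
L_total = 10 * log10(1474745957.8512) = 91.69

91.69 dB


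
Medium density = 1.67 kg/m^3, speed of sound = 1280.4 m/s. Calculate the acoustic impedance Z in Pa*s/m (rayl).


Given values:
  rho = 1.67 kg/m^3
  c = 1280.4 m/s
Formula: Z = rho * c
Z = 1.67 * 1280.4
Z = 2138.27

2138.27 rayl


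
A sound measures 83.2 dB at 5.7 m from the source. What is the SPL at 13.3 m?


Given values:
  SPL1 = 83.2 dB, r1 = 5.7 m, r2 = 13.3 m
Formula: SPL2 = SPL1 - 20 * log10(r2 / r1)
Compute ratio: r2 / r1 = 13.3 / 5.7 = 2.3333
Compute log10: log10(2.3333) = 0.367971
Compute drop: 20 * 0.367971 = 7.3594
SPL2 = 83.2 - 7.3594 = 75.84

75.84 dB


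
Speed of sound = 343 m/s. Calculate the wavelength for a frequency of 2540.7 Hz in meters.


Given values:
  c = 343 m/s, f = 2540.7 Hz
Formula: lambda = c / f
lambda = 343 / 2540.7
lambda = 0.135

0.135 m


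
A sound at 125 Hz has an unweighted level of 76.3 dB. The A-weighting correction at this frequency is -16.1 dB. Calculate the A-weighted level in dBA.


Given values:
  SPL = 76.3 dB
  A-weighting at 125 Hz = -16.1 dB
Formula: L_A = SPL + A_weight
L_A = 76.3 + (-16.1)
L_A = 60.2

60.2 dBA


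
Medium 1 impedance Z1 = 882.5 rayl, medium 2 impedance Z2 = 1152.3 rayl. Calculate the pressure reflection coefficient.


Given values:
  Z1 = 882.5 rayl, Z2 = 1152.3 rayl
Formula: R = (Z2 - Z1) / (Z2 + Z1)
Numerator: Z2 - Z1 = 1152.3 - 882.5 = 269.8
Denominator: Z2 + Z1 = 1152.3 + 882.5 = 2034.8
R = 269.8 / 2034.8 = 0.1326

0.1326


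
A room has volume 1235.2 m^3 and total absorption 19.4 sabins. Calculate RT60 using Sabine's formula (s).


Given values:
  V = 1235.2 m^3
  A = 19.4 sabins
Formula: RT60 = 0.161 * V / A
Numerator: 0.161 * 1235.2 = 198.8672
RT60 = 198.8672 / 19.4 = 10.251

10.251 s


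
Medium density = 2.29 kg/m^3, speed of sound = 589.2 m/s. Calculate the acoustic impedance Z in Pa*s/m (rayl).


Given values:
  rho = 2.29 kg/m^3
  c = 589.2 m/s
Formula: Z = rho * c
Z = 2.29 * 589.2
Z = 1349.27

1349.27 rayl


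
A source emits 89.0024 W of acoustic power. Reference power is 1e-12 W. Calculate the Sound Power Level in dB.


Given values:
  W = 89.0024 W
  W_ref = 1e-12 W
Formula: SWL = 10 * log10(W / W_ref)
Compute ratio: W / W_ref = 89002400000000
Compute log10: log10(89002400000000) = 13.949402
Multiply: SWL = 10 * 13.949402 = 139.49

139.49 dB


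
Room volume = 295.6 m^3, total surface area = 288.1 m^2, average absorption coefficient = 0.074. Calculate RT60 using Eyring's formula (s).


Given values:
  V = 295.6 m^3, S = 288.1 m^2, alpha = 0.074
Formula: RT60 = 0.161 * V / (-S * ln(1 - alpha))
Compute ln(1 - 0.074) = ln(0.926) = -0.076881
Denominator: -288.1 * -0.076881 = 22.1494
Numerator: 0.161 * 295.6 = 47.5916
RT60 = 47.5916 / 22.1494 = 2.149

2.149 s


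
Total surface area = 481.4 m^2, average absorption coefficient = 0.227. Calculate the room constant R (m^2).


Given values:
  S = 481.4 m^2, alpha = 0.227
Formula: R = S * alpha / (1 - alpha)
Numerator: 481.4 * 0.227 = 109.2778
Denominator: 1 - 0.227 = 0.773
R = 109.2778 / 0.773 = 141.37

141.37 m^2


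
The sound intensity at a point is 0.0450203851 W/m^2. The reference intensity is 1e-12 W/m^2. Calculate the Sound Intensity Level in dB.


Given values:
  I = 0.0450203851 W/m^2
  I_ref = 1e-12 W/m^2
Formula: SIL = 10 * log10(I / I_ref)
Compute ratio: I / I_ref = 45020385100
Compute log10: log10(45020385100) = 10.653409
Multiply: SIL = 10 * 10.653409 = 106.53

106.53 dB


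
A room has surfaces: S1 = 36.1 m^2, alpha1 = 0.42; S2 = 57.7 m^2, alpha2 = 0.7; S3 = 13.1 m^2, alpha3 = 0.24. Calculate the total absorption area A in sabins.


Given surfaces:
  Surface 1: 36.1 * 0.42 = 15.162
  Surface 2: 57.7 * 0.7 = 40.39
  Surface 3: 13.1 * 0.24 = 3.144
Formula: A = sum(Si * alpha_i)
A = 15.162 + 40.39 + 3.144
A = 58.7

58.7 sabins


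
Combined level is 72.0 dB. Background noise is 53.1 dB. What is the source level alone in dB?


Given values:
  L_total = 72.0 dB, L_bg = 53.1 dB
Formula: L_source = 10 * log10(10^(L_total/10) - 10^(L_bg/10))
Convert to linear:
  10^(72.0/10) = 15848931.9246
  10^(53.1/10) = 204173.7945
Difference: 15848931.9246 - 204173.7945 = 15644758.1301
L_source = 10 * log10(15644758.1301) = 71.94

71.94 dB


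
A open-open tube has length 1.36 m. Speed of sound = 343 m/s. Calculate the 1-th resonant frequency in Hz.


Given values:
  Tube type: open-open, L = 1.36 m, c = 343 m/s, n = 1
Formula: f_n = n * c / (2 * L)
Compute 2 * L = 2 * 1.36 = 2.72
f = 1 * 343 / 2.72
f = 126.1

126.1 Hz


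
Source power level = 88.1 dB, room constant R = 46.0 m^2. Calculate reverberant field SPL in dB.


Given values:
  Lw = 88.1 dB, R = 46.0 m^2
Formula: SPL = Lw + 10 * log10(4 / R)
Compute 4 / R = 4 / 46.0 = 0.086957
Compute 10 * log10(0.086957) = -10.607
SPL = 88.1 + (-10.607) = 77.49

77.49 dB


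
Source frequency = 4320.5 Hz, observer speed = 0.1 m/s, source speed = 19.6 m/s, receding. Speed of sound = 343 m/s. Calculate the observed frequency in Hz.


Given values:
  f_s = 4320.5 Hz, v_o = 0.1 m/s, v_s = 19.6 m/s
  Direction: receding
Formula: f_o = f_s * (c - v_o) / (c + v_s)
Numerator: c - v_o = 343 - 0.1 = 342.9
Denominator: c + v_s = 343 + 19.6 = 362.6
f_o = 4320.5 * 342.9 / 362.6 = 4085.77

4085.77 Hz


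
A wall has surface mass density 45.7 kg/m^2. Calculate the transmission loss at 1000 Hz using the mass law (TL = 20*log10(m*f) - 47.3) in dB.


Given values:
  m = 45.7 kg/m^2, f = 1000 Hz
Formula: TL = 20 * log10(m * f) - 47.3
Compute m * f = 45.7 * 1000 = 45700.0
Compute log10(45700.0) = 4.659916
Compute 20 * 4.659916 = 93.1983
TL = 93.1983 - 47.3 = 45.9

45.9 dB


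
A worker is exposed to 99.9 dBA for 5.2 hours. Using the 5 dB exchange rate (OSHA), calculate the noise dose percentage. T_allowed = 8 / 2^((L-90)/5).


Given values:
  L = 99.9 dBA, T = 5.2 hours
Formula: T_allowed = 8 / 2^((L - 90) / 5)
Compute exponent: (99.9 - 90) / 5 = 1.98
Compute 2^(1.98) = 3.944931
T_allowed = 8 / 3.944931 = 2.027919 hours
Dose = (T / T_allowed) * 100
Dose = (5.2 / 2.027919) * 100 = 256.42

256.42 %


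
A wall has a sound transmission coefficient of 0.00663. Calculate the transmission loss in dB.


Given values:
  tau = 0.00663
Formula: TL = 10 * log10(1 / tau)
Compute 1 / tau = 1 / 0.00663 = 150.8296
Compute log10(150.8296) = 2.178487
TL = 10 * 2.178487 = 21.78

21.78 dB


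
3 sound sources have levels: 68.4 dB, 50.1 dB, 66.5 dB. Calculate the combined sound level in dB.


Formula: L_total = 10 * log10( sum(10^(Li/10)) )
  Source 1: 10^(68.4/10) = 6918309.7092
  Source 2: 10^(50.1/10) = 102329.2992
  Source 3: 10^(66.5/10) = 4466835.9215
Sum of linear values = 11487474.9299
L_total = 10 * log10(11487474.9299) = 70.6

70.6 dB


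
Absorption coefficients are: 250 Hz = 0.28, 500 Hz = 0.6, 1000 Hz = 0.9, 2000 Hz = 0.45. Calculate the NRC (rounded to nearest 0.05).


Given values:
  a_250 = 0.28, a_500 = 0.6
  a_1000 = 0.9, a_2000 = 0.45
Formula: NRC = (a250 + a500 + a1000 + a2000) / 4
Sum = 0.28 + 0.6 + 0.9 + 0.45 = 2.23
NRC = 2.23 / 4 = 0.5575
Rounded to nearest 0.05: 0.55

0.55


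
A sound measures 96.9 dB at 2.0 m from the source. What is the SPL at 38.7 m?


Given values:
  SPL1 = 96.9 dB, r1 = 2.0 m, r2 = 38.7 m
Formula: SPL2 = SPL1 - 20 * log10(r2 / r1)
Compute ratio: r2 / r1 = 38.7 / 2.0 = 19.35
Compute log10: log10(19.35) = 1.286681
Compute drop: 20 * 1.286681 = 25.7336
SPL2 = 96.9 - 25.7336 = 71.17

71.17 dB


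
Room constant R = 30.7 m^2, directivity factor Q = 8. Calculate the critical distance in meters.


Given values:
  R = 30.7 m^2, Q = 8
Formula: d_c = 0.141 * sqrt(Q * R)
Compute Q * R = 8 * 30.7 = 245.6
Compute sqrt(245.6) = 15.6716
d_c = 0.141 * 15.6716 = 2.21

2.21 m


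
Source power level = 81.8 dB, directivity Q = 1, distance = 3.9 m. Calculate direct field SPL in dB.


Given values:
  Lw = 81.8 dB, Q = 1, r = 3.9 m
Formula: SPL = Lw + 10 * log10(Q / (4 * pi * r^2))
Compute 4 * pi * r^2 = 4 * pi * 3.9^2 = 191.1345
Compute Q / denom = 1 / 191.1345 = 0.00523192
Compute 10 * log10(0.00523192) = -22.8134
SPL = 81.8 + (-22.8134) = 58.99

58.99 dB


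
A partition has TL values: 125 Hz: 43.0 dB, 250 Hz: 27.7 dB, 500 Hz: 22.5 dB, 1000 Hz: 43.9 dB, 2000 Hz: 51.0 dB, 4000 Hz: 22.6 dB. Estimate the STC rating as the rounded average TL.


Given TL values at each frequency:
  125 Hz: 43.0 dB
  250 Hz: 27.7 dB
  500 Hz: 22.5 dB
  1000 Hz: 43.9 dB
  2000 Hz: 51.0 dB
  4000 Hz: 22.6 dB
Formula: STC ~ round(average of TL values)
Sum = 43.0 + 27.7 + 22.5 + 43.9 + 51.0 + 22.6 = 210.7
Average = 210.7 / 6 = 35.12
Rounded: 35

35


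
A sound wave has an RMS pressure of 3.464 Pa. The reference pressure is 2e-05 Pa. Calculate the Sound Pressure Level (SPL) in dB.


Given values:
  p = 3.464 Pa
  p_ref = 2e-05 Pa
Formula: SPL = 20 * log10(p / p_ref)
Compute ratio: p / p_ref = 3.464 / 2e-05 = 173200
Compute log10: log10(173200) = 5.238548
Multiply: SPL = 20 * 5.238548 = 104.77

104.77 dB


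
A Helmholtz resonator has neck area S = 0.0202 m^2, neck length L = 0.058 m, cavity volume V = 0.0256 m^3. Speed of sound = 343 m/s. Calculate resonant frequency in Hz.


Given values:
  S = 0.0202 m^2, L = 0.058 m, V = 0.0256 m^3, c = 343 m/s
Formula: f = (c / (2*pi)) * sqrt(S / (V * L))
Compute V * L = 0.0256 * 0.058 = 0.0014848
Compute S / (V * L) = 0.0202 / 0.0014848 = 13.6045
Compute sqrt(13.6045) = 3.688428
Compute c / (2*pi) = 343 / 6.283185 = 54.590148
f = 54.590148 * 3.688428 = 201.35

201.35 Hz


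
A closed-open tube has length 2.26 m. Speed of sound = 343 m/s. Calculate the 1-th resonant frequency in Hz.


Given values:
  Tube type: closed-open, L = 2.26 m, c = 343 m/s, n = 1
Formula: f_n = (2n - 1) * c / (4 * L)
Compute 2n - 1 = 2*1 - 1 = 1
Compute 4 * L = 4 * 2.26 = 9.04
f = 1 * 343 / 9.04
f = 37.94

37.94 Hz


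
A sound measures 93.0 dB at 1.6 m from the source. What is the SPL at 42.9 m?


Given values:
  SPL1 = 93.0 dB, r1 = 1.6 m, r2 = 42.9 m
Formula: SPL2 = SPL1 - 20 * log10(r2 / r1)
Compute ratio: r2 / r1 = 42.9 / 1.6 = 26.8125
Compute log10: log10(26.8125) = 1.428337
Compute drop: 20 * 1.428337 = 28.5667
SPL2 = 93.0 - 28.5667 = 64.43

64.43 dB


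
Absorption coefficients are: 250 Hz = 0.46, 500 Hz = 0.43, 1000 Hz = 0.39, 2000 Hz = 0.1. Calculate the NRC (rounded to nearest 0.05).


Given values:
  a_250 = 0.46, a_500 = 0.43
  a_1000 = 0.39, a_2000 = 0.1
Formula: NRC = (a250 + a500 + a1000 + a2000) / 4
Sum = 0.46 + 0.43 + 0.39 + 0.1 = 1.38
NRC = 1.38 / 4 = 0.345
Rounded to nearest 0.05: 0.35

0.35


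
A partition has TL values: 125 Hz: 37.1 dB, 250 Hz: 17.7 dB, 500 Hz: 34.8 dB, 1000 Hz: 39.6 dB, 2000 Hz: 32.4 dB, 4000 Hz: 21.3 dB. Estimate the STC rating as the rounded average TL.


Given TL values at each frequency:
  125 Hz: 37.1 dB
  250 Hz: 17.7 dB
  500 Hz: 34.8 dB
  1000 Hz: 39.6 dB
  2000 Hz: 32.4 dB
  4000 Hz: 21.3 dB
Formula: STC ~ round(average of TL values)
Sum = 37.1 + 17.7 + 34.8 + 39.6 + 32.4 + 21.3 = 182.9
Average = 182.9 / 6 = 30.48
Rounded: 30

30


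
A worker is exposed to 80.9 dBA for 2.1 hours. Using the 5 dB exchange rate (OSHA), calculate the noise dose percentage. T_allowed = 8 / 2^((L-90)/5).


Given values:
  L = 80.9 dBA, T = 2.1 hours
Formula: T_allowed = 8 / 2^((L - 90) / 5)
Compute exponent: (80.9 - 90) / 5 = -1.82
Compute 2^(-1.82) = 0.283221
T_allowed = 8 / 0.283221 = 28.246493 hours
Dose = (T / T_allowed) * 100
Dose = (2.1 / 28.246493) * 100 = 7.43

7.43 %


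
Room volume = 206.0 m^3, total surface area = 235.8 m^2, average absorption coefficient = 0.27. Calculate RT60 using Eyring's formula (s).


Given values:
  V = 206.0 m^3, S = 235.8 m^2, alpha = 0.27
Formula: RT60 = 0.161 * V / (-S * ln(1 - alpha))
Compute ln(1 - 0.27) = ln(0.73) = -0.314711
Denominator: -235.8 * -0.314711 = 74.2089
Numerator: 0.161 * 206.0 = 33.166
RT60 = 33.166 / 74.2089 = 0.447

0.447 s


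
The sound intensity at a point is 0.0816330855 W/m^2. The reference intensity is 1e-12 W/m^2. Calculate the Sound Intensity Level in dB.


Given values:
  I = 0.0816330855 W/m^2
  I_ref = 1e-12 W/m^2
Formula: SIL = 10 * log10(I / I_ref)
Compute ratio: I / I_ref = 81633085500
Compute log10: log10(81633085500) = 10.911866
Multiply: SIL = 10 * 10.911866 = 109.12

109.12 dB


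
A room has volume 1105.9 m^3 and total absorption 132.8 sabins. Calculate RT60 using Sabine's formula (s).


Given values:
  V = 1105.9 m^3
  A = 132.8 sabins
Formula: RT60 = 0.161 * V / A
Numerator: 0.161 * 1105.9 = 178.0499
RT60 = 178.0499 / 132.8 = 1.341

1.341 s


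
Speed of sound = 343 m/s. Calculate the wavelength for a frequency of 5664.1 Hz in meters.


Given values:
  c = 343 m/s, f = 5664.1 Hz
Formula: lambda = c / f
lambda = 343 / 5664.1
lambda = 0.0606

0.0606 m


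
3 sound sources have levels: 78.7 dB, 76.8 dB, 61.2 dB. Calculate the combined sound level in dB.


Formula: L_total = 10 * log10( sum(10^(Li/10)) )
  Source 1: 10^(78.7/10) = 74131024.1301
  Source 2: 10^(76.8/10) = 47863009.2323
  Source 3: 10^(61.2/10) = 1318256.7386
Sum of linear values = 123312290.101
L_total = 10 * log10(123312290.101) = 80.91

80.91 dB


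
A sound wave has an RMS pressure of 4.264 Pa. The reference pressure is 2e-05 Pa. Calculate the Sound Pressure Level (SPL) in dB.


Given values:
  p = 4.264 Pa
  p_ref = 2e-05 Pa
Formula: SPL = 20 * log10(p / p_ref)
Compute ratio: p / p_ref = 4.264 / 2e-05 = 213200
Compute log10: log10(213200) = 5.328787
Multiply: SPL = 20 * 5.328787 = 106.58

106.58 dB


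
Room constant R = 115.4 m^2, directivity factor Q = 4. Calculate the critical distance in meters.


Given values:
  R = 115.4 m^2, Q = 4
Formula: d_c = 0.141 * sqrt(Q * R)
Compute Q * R = 4 * 115.4 = 461.6
Compute sqrt(461.6) = 21.4849
d_c = 0.141 * 21.4849 = 3.029

3.029 m


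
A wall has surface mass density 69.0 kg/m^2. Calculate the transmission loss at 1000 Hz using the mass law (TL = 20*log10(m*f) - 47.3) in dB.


Given values:
  m = 69.0 kg/m^2, f = 1000 Hz
Formula: TL = 20 * log10(m * f) - 47.3
Compute m * f = 69.0 * 1000 = 69000.0
Compute log10(69000.0) = 4.838849
Compute 20 * 4.838849 = 96.777
TL = 96.777 - 47.3 = 49.48

49.48 dB


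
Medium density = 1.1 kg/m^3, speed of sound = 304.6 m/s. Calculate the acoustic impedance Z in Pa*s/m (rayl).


Given values:
  rho = 1.1 kg/m^3
  c = 304.6 m/s
Formula: Z = rho * c
Z = 1.1 * 304.6
Z = 335.06

335.06 rayl


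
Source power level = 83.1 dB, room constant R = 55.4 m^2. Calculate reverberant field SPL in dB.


Given values:
  Lw = 83.1 dB, R = 55.4 m^2
Formula: SPL = Lw + 10 * log10(4 / R)
Compute 4 / R = 4 / 55.4 = 0.072202
Compute 10 * log10(0.072202) = -11.4145
SPL = 83.1 + (-11.4145) = 71.69

71.69 dB


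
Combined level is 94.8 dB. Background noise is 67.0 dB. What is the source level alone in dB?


Given values:
  L_total = 94.8 dB, L_bg = 67.0 dB
Formula: L_source = 10 * log10(10^(L_total/10) - 10^(L_bg/10))
Convert to linear:
  10^(94.8/10) = 3019951720.402
  10^(67.0/10) = 5011872.3363
Difference: 3019951720.402 - 5011872.3363 = 3014939848.0657
L_source = 10 * log10(3014939848.0657) = 94.79

94.79 dB


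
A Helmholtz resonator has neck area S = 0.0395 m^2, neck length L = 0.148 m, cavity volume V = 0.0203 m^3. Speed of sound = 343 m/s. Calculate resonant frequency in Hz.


Given values:
  S = 0.0395 m^2, L = 0.148 m, V = 0.0203 m^3, c = 343 m/s
Formula: f = (c / (2*pi)) * sqrt(S / (V * L))
Compute V * L = 0.0203 * 0.148 = 0.0030044
Compute S / (V * L) = 0.0395 / 0.0030044 = 13.1474
Compute sqrt(13.1474) = 3.625934
Compute c / (2*pi) = 343 / 6.283185 = 54.590148
f = 54.590148 * 3.625934 = 197.94

197.94 Hz


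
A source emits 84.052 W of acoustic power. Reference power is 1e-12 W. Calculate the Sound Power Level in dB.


Given values:
  W = 84.052 W
  W_ref = 1e-12 W
Formula: SWL = 10 * log10(W / W_ref)
Compute ratio: W / W_ref = 84052000000000
Compute log10: log10(84052000000000) = 13.924548
Multiply: SWL = 10 * 13.924548 = 139.25

139.25 dB


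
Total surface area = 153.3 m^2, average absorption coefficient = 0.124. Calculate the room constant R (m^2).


Given values:
  S = 153.3 m^2, alpha = 0.124
Formula: R = S * alpha / (1 - alpha)
Numerator: 153.3 * 0.124 = 19.0092
Denominator: 1 - 0.124 = 0.876
R = 19.0092 / 0.876 = 21.7

21.7 m^2


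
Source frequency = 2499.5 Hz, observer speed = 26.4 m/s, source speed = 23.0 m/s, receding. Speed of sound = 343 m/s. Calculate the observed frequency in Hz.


Given values:
  f_s = 2499.5 Hz, v_o = 26.4 m/s, v_s = 23.0 m/s
  Direction: receding
Formula: f_o = f_s * (c - v_o) / (c + v_s)
Numerator: c - v_o = 343 - 26.4 = 316.6
Denominator: c + v_s = 343 + 23.0 = 366.0
f_o = 2499.5 * 316.6 / 366.0 = 2162.14

2162.14 Hz


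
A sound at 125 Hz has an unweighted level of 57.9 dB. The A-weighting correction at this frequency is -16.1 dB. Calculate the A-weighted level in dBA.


Given values:
  SPL = 57.9 dB
  A-weighting at 125 Hz = -16.1 dB
Formula: L_A = SPL + A_weight
L_A = 57.9 + (-16.1)
L_A = 41.8

41.8 dBA


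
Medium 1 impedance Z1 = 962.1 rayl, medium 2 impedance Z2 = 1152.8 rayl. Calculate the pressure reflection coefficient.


Given values:
  Z1 = 962.1 rayl, Z2 = 1152.8 rayl
Formula: R = (Z2 - Z1) / (Z2 + Z1)
Numerator: Z2 - Z1 = 1152.8 - 962.1 = 190.7
Denominator: Z2 + Z1 = 1152.8 + 962.1 = 2114.9
R = 190.7 / 2114.9 = 0.0902

0.0902


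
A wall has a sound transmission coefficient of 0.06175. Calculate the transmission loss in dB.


Given values:
  tau = 0.06175
Formula: TL = 10 * log10(1 / tau)
Compute 1 / tau = 1 / 0.06175 = 16.1943
Compute log10(16.1943) = 1.209362
TL = 10 * 1.209362 = 12.09

12.09 dB


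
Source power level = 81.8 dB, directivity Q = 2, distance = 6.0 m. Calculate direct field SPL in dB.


Given values:
  Lw = 81.8 dB, Q = 2, r = 6.0 m
Formula: SPL = Lw + 10 * log10(Q / (4 * pi * r^2))
Compute 4 * pi * r^2 = 4 * pi * 6.0^2 = 452.3893
Compute Q / denom = 2 / 452.3893 = 0.00442097
Compute 10 * log10(0.00442097) = -23.5448
SPL = 81.8 + (-23.5448) = 58.26

58.26 dB


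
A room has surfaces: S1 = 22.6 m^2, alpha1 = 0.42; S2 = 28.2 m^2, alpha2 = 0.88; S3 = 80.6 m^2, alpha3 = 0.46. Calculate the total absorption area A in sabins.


Given surfaces:
  Surface 1: 22.6 * 0.42 = 9.492
  Surface 2: 28.2 * 0.88 = 24.816
  Surface 3: 80.6 * 0.46 = 37.076
Formula: A = sum(Si * alpha_i)
A = 9.492 + 24.816 + 37.076
A = 71.38

71.38 sabins


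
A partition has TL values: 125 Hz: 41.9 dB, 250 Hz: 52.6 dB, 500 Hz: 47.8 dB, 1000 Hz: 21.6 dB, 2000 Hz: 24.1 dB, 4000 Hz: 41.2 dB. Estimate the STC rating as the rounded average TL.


Given TL values at each frequency:
  125 Hz: 41.9 dB
  250 Hz: 52.6 dB
  500 Hz: 47.8 dB
  1000 Hz: 21.6 dB
  2000 Hz: 24.1 dB
  4000 Hz: 41.2 dB
Formula: STC ~ round(average of TL values)
Sum = 41.9 + 52.6 + 47.8 + 21.6 + 24.1 + 41.2 = 229.2
Average = 229.2 / 6 = 38.2
Rounded: 38

38


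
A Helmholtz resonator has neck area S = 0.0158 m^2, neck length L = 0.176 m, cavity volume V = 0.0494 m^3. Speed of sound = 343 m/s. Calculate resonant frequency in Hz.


Given values:
  S = 0.0158 m^2, L = 0.176 m, V = 0.0494 m^3, c = 343 m/s
Formula: f = (c / (2*pi)) * sqrt(S / (V * L))
Compute V * L = 0.0494 * 0.176 = 0.0086944
Compute S / (V * L) = 0.0158 / 0.0086944 = 1.8173
Compute sqrt(1.8173) = 1.348073
Compute c / (2*pi) = 343 / 6.283185 = 54.590148
f = 54.590148 * 1.348073 = 73.59

73.59 Hz


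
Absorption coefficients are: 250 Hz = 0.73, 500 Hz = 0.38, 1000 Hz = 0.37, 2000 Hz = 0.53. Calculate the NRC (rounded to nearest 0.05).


Given values:
  a_250 = 0.73, a_500 = 0.38
  a_1000 = 0.37, a_2000 = 0.53
Formula: NRC = (a250 + a500 + a1000 + a2000) / 4
Sum = 0.73 + 0.38 + 0.37 + 0.53 = 2.01
NRC = 2.01 / 4 = 0.5025
Rounded to nearest 0.05: 0.5

0.5


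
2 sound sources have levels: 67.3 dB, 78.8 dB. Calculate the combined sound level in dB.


Formula: L_total = 10 * log10( sum(10^(Li/10)) )
  Source 1: 10^(67.3/10) = 5370317.9637
  Source 2: 10^(78.8/10) = 75857757.5029
Sum of linear values = 81228075.4666
L_total = 10 * log10(81228075.4666) = 79.1

79.1 dB


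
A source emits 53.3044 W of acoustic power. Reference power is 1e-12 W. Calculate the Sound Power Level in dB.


Given values:
  W = 53.3044 W
  W_ref = 1e-12 W
Formula: SWL = 10 * log10(W / W_ref)
Compute ratio: W / W_ref = 53304400000000
Compute log10: log10(53304400000000) = 13.726763
Multiply: SWL = 10 * 13.726763 = 137.27

137.27 dB


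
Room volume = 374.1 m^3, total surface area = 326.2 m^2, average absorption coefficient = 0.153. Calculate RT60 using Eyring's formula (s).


Given values:
  V = 374.1 m^3, S = 326.2 m^2, alpha = 0.153
Formula: RT60 = 0.161 * V / (-S * ln(1 - alpha))
Compute ln(1 - 0.153) = ln(0.847) = -0.166055
Denominator: -326.2 * -0.166055 = 54.1671
Numerator: 0.161 * 374.1 = 60.2301
RT60 = 60.2301 / 54.1671 = 1.112

1.112 s


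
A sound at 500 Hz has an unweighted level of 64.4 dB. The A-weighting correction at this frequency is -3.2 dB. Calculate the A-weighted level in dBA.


Given values:
  SPL = 64.4 dB
  A-weighting at 500 Hz = -3.2 dB
Formula: L_A = SPL + A_weight
L_A = 64.4 + (-3.2)
L_A = 61.2

61.2 dBA


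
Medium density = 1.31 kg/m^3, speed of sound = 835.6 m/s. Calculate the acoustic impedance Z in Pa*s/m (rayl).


Given values:
  rho = 1.31 kg/m^3
  c = 835.6 m/s
Formula: Z = rho * c
Z = 1.31 * 835.6
Z = 1094.64

1094.64 rayl


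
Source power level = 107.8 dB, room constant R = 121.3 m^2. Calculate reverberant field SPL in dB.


Given values:
  Lw = 107.8 dB, R = 121.3 m^2
Formula: SPL = Lw + 10 * log10(4 / R)
Compute 4 / R = 4 / 121.3 = 0.032976
Compute 10 * log10(0.032976) = -14.818
SPL = 107.8 + (-14.818) = 92.98

92.98 dB


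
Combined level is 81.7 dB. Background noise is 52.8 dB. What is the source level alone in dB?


Given values:
  L_total = 81.7 dB, L_bg = 52.8 dB
Formula: L_source = 10 * log10(10^(L_total/10) - 10^(L_bg/10))
Convert to linear:
  10^(81.7/10) = 147910838.8168
  10^(52.8/10) = 190546.0718
Difference: 147910838.8168 - 190546.0718 = 147720292.745
L_source = 10 * log10(147720292.745) = 81.69

81.69 dB


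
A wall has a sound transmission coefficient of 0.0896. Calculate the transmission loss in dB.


Given values:
  tau = 0.0896
Formula: TL = 10 * log10(1 / tau)
Compute 1 / tau = 1 / 0.0896 = 11.1607
Compute log10(11.1607) = 1.047691
TL = 10 * 1.047691 = 10.48

10.48 dB


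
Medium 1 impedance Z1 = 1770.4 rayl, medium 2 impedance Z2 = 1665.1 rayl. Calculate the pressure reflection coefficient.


Given values:
  Z1 = 1770.4 rayl, Z2 = 1665.1 rayl
Formula: R = (Z2 - Z1) / (Z2 + Z1)
Numerator: Z2 - Z1 = 1665.1 - 1770.4 = -105.3
Denominator: Z2 + Z1 = 1665.1 + 1770.4 = 3435.5
R = -105.3 / 3435.5 = -0.0307

-0.0307


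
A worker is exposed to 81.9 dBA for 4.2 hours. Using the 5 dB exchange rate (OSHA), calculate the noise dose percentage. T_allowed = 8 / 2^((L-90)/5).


Given values:
  L = 81.9 dBA, T = 4.2 hours
Formula: T_allowed = 8 / 2^((L - 90) / 5)
Compute exponent: (81.9 - 90) / 5 = -1.62
Compute 2^(-1.62) = 0.325335
T_allowed = 8 / 0.325335 = 24.590038 hours
Dose = (T / T_allowed) * 100
Dose = (4.2 / 24.590038) * 100 = 17.08

17.08 %


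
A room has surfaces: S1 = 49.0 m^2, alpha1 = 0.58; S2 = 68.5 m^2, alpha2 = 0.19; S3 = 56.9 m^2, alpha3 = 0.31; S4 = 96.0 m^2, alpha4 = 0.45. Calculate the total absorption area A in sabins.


Given surfaces:
  Surface 1: 49.0 * 0.58 = 28.42
  Surface 2: 68.5 * 0.19 = 13.015
  Surface 3: 56.9 * 0.31 = 17.639
  Surface 4: 96.0 * 0.45 = 43.2
Formula: A = sum(Si * alpha_i)
A = 28.42 + 13.015 + 17.639 + 43.2
A = 102.27

102.27 sabins


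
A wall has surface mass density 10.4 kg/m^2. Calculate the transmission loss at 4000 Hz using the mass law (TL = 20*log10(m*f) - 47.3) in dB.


Given values:
  m = 10.4 kg/m^2, f = 4000 Hz
Formula: TL = 20 * log10(m * f) - 47.3
Compute m * f = 10.4 * 4000 = 41600.0
Compute log10(41600.0) = 4.619093
Compute 20 * 4.619093 = 92.3819
TL = 92.3819 - 47.3 = 45.08

45.08 dB


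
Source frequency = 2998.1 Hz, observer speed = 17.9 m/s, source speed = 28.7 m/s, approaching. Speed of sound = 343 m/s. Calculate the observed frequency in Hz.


Given values:
  f_s = 2998.1 Hz, v_o = 17.9 m/s, v_s = 28.7 m/s
  Direction: approaching
Formula: f_o = f_s * (c + v_o) / (c - v_s)
Numerator: c + v_o = 343 + 17.9 = 360.9
Denominator: c - v_s = 343 - 28.7 = 314.3
f_o = 2998.1 * 360.9 / 314.3 = 3442.62

3442.62 Hz


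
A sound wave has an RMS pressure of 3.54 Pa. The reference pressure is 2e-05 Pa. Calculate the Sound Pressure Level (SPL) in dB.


Given values:
  p = 3.54 Pa
  p_ref = 2e-05 Pa
Formula: SPL = 20 * log10(p / p_ref)
Compute ratio: p / p_ref = 3.54 / 2e-05 = 177000
Compute log10: log10(177000) = 5.247973
Multiply: SPL = 20 * 5.247973 = 104.96

104.96 dB


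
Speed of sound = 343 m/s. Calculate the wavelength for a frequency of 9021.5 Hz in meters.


Given values:
  c = 343 m/s, f = 9021.5 Hz
Formula: lambda = c / f
lambda = 343 / 9021.5
lambda = 0.038

0.038 m


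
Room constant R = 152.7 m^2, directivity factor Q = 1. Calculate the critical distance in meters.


Given values:
  R = 152.7 m^2, Q = 1
Formula: d_c = 0.141 * sqrt(Q * R)
Compute Q * R = 1 * 152.7 = 152.7
Compute sqrt(152.7) = 12.3572
d_c = 0.141 * 12.3572 = 1.742

1.742 m


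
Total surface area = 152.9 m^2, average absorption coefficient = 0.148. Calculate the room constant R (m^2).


Given values:
  S = 152.9 m^2, alpha = 0.148
Formula: R = S * alpha / (1 - alpha)
Numerator: 152.9 * 0.148 = 22.6292
Denominator: 1 - 0.148 = 0.852
R = 22.6292 / 0.852 = 26.56

26.56 m^2


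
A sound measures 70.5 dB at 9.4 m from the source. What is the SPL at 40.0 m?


Given values:
  SPL1 = 70.5 dB, r1 = 9.4 m, r2 = 40.0 m
Formula: SPL2 = SPL1 - 20 * log10(r2 / r1)
Compute ratio: r2 / r1 = 40.0 / 9.4 = 4.2553
Compute log10: log10(4.2553) = 0.62893
Compute drop: 20 * 0.62893 = 12.5786
SPL2 = 70.5 - 12.5786 = 57.92

57.92 dB


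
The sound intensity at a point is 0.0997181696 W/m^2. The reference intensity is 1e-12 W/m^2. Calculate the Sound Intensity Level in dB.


Given values:
  I = 0.0997181696 W/m^2
  I_ref = 1e-12 W/m^2
Formula: SIL = 10 * log10(I / I_ref)
Compute ratio: I / I_ref = 99718169600
Compute log10: log10(99718169600) = 10.998774
Multiply: SIL = 10 * 10.998774 = 109.99

109.99 dB


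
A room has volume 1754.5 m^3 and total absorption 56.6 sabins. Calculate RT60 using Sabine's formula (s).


Given values:
  V = 1754.5 m^3
  A = 56.6 sabins
Formula: RT60 = 0.161 * V / A
Numerator: 0.161 * 1754.5 = 282.4745
RT60 = 282.4745 / 56.6 = 4.991

4.991 s


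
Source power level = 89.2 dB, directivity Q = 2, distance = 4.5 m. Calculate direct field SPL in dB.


Given values:
  Lw = 89.2 dB, Q = 2, r = 4.5 m
Formula: SPL = Lw + 10 * log10(Q / (4 * pi * r^2))
Compute 4 * pi * r^2 = 4 * pi * 4.5^2 = 254.469
Compute Q / denom = 2 / 254.469 = 0.0078595
Compute 10 * log10(0.0078595) = -21.0461
SPL = 89.2 + (-21.0461) = 68.15

68.15 dB


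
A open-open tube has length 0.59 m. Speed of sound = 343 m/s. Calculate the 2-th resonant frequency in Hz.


Given values:
  Tube type: open-open, L = 0.59 m, c = 343 m/s, n = 2
Formula: f_n = n * c / (2 * L)
Compute 2 * L = 2 * 0.59 = 1.18
f = 2 * 343 / 1.18
f = 581.36

581.36 Hz


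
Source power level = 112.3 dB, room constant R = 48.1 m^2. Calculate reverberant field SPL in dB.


Given values:
  Lw = 112.3 dB, R = 48.1 m^2
Formula: SPL = Lw + 10 * log10(4 / R)
Compute 4 / R = 4 / 48.1 = 0.08316
Compute 10 * log10(0.08316) = -10.8009
SPL = 112.3 + (-10.8009) = 101.5

101.5 dB


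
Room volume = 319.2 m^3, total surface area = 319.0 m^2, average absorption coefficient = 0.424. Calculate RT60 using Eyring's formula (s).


Given values:
  V = 319.2 m^3, S = 319.0 m^2, alpha = 0.424
Formula: RT60 = 0.161 * V / (-S * ln(1 - alpha))
Compute ln(1 - 0.424) = ln(0.576) = -0.551648
Denominator: -319.0 * -0.551648 = 175.9757
Numerator: 0.161 * 319.2 = 51.3912
RT60 = 51.3912 / 175.9757 = 0.292

0.292 s


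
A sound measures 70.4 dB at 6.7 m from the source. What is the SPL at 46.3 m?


Given values:
  SPL1 = 70.4 dB, r1 = 6.7 m, r2 = 46.3 m
Formula: SPL2 = SPL1 - 20 * log10(r2 / r1)
Compute ratio: r2 / r1 = 46.3 / 6.7 = 6.9104
Compute log10: log10(6.9104) = 0.839503
Compute drop: 20 * 0.839503 = 16.7901
SPL2 = 70.4 - 16.7901 = 53.61

53.61 dB


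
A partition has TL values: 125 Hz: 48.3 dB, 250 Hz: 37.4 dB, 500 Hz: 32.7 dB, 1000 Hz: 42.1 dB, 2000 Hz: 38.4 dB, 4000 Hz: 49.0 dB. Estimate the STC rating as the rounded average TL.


Given TL values at each frequency:
  125 Hz: 48.3 dB
  250 Hz: 37.4 dB
  500 Hz: 32.7 dB
  1000 Hz: 42.1 dB
  2000 Hz: 38.4 dB
  4000 Hz: 49.0 dB
Formula: STC ~ round(average of TL values)
Sum = 48.3 + 37.4 + 32.7 + 42.1 + 38.4 + 49.0 = 247.9
Average = 247.9 / 6 = 41.32
Rounded: 41

41


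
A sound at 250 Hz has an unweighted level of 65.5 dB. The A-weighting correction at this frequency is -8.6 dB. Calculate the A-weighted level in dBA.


Given values:
  SPL = 65.5 dB
  A-weighting at 250 Hz = -8.6 dB
Formula: L_A = SPL + A_weight
L_A = 65.5 + (-8.6)
L_A = 56.9

56.9 dBA


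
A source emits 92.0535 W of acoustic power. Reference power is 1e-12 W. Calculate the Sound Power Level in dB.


Given values:
  W = 92.0535 W
  W_ref = 1e-12 W
Formula: SWL = 10 * log10(W / W_ref)
Compute ratio: W / W_ref = 92053500000000
Compute log10: log10(92053500000000) = 13.96404
Multiply: SWL = 10 * 13.96404 = 139.64

139.64 dB


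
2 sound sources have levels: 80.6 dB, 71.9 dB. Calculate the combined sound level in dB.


Formula: L_total = 10 * log10( sum(10^(Li/10)) )
  Source 1: 10^(80.6/10) = 114815362.1497
  Source 2: 10^(71.9/10) = 15488166.1891
Sum of linear values = 130303528.3388
L_total = 10 * log10(130303528.3388) = 81.15

81.15 dB


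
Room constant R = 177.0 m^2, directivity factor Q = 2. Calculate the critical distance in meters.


Given values:
  R = 177.0 m^2, Q = 2
Formula: d_c = 0.141 * sqrt(Q * R)
Compute Q * R = 2 * 177.0 = 354.0
Compute sqrt(354.0) = 18.8149
d_c = 0.141 * 18.8149 = 2.653

2.653 m


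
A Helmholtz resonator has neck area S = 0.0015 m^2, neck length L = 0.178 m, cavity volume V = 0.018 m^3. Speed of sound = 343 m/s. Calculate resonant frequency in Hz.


Given values:
  S = 0.0015 m^2, L = 0.178 m, V = 0.018 m^3, c = 343 m/s
Formula: f = (c / (2*pi)) * sqrt(S / (V * L))
Compute V * L = 0.018 * 0.178 = 0.003204
Compute S / (V * L) = 0.0015 / 0.003204 = 0.4682
Compute sqrt(0.4682) = 0.684251
Compute c / (2*pi) = 343 / 6.283185 = 54.590148
f = 54.590148 * 0.684251 = 37.35

37.35 Hz


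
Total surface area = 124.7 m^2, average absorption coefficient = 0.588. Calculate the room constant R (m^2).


Given values:
  S = 124.7 m^2, alpha = 0.588
Formula: R = S * alpha / (1 - alpha)
Numerator: 124.7 * 0.588 = 73.3236
Denominator: 1 - 0.588 = 0.412
R = 73.3236 / 0.412 = 177.97

177.97 m^2


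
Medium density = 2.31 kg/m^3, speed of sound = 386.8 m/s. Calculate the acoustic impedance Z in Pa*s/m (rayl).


Given values:
  rho = 2.31 kg/m^3
  c = 386.8 m/s
Formula: Z = rho * c
Z = 2.31 * 386.8
Z = 893.51

893.51 rayl


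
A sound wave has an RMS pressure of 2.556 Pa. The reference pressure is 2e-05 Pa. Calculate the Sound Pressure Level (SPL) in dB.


Given values:
  p = 2.556 Pa
  p_ref = 2e-05 Pa
Formula: SPL = 20 * log10(p / p_ref)
Compute ratio: p / p_ref = 2.556 / 2e-05 = 127800
Compute log10: log10(127800) = 5.106531
Multiply: SPL = 20 * 5.106531 = 102.13

102.13 dB


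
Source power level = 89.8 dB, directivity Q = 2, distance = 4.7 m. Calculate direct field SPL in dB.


Given values:
  Lw = 89.8 dB, Q = 2, r = 4.7 m
Formula: SPL = Lw + 10 * log10(Q / (4 * pi * r^2))
Compute 4 * pi * r^2 = 4 * pi * 4.7^2 = 277.5911
Compute Q / denom = 2 / 277.5911 = 0.00720484
Compute 10 * log10(0.00720484) = -21.4238
SPL = 89.8 + (-21.4238) = 68.38

68.38 dB
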